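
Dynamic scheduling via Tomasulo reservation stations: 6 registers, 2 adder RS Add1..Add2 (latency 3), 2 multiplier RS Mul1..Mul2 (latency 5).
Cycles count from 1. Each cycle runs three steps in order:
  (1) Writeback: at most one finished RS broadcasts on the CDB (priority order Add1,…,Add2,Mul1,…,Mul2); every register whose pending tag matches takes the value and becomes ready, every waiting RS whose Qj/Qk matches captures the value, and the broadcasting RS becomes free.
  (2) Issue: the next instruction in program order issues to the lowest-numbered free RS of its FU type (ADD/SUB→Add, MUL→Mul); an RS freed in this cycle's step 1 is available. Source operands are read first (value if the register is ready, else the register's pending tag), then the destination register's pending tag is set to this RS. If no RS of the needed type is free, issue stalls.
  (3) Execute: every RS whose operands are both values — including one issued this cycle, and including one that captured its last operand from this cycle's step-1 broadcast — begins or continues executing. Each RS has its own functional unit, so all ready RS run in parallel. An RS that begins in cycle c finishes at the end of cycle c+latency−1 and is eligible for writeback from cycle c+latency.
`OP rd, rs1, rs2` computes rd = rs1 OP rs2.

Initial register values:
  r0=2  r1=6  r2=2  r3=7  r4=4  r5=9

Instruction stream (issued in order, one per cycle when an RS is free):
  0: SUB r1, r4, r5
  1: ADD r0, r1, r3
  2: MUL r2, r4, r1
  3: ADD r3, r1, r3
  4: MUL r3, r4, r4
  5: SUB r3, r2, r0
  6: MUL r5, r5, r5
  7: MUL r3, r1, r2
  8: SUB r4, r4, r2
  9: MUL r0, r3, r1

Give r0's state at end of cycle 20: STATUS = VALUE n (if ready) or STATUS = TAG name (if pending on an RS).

cycle 1: issue SUB r1<-Add1 // r0:2,r1:Add1,r2:2,r3:7,r4:4,r5:9
cycle 2: issue ADD r0<-Add2 // r0:Add2,r1:Add1,r2:2,r3:7,r4:4,r5:9
cycle 3: issue MUL r2<-Mul1 // r0:Add2,r1:Add1,r2:Mul1,r3:7,r4:4,r5:9
cycle 4: CDB Add1=-5; issue ADD r3<-Add1 // r0:Add2,r1:-5,r2:Mul1,r3:Add1,r4:4,r5:9
cycle 5: issue MUL r3<-Mul2 // r0:Add2,r1:-5,r2:Mul1,r3:Mul2,r4:4,r5:9
cycle 6: stall // r0:Add2,r1:-5,r2:Mul1,r3:Mul2,r4:4,r5:9
cycle 7: CDB Add1=2; issue SUB r3<-Add1 // r0:Add2,r1:-5,r2:Mul1,r3:Add1,r4:4,r5:9
cycle 8: CDB Add2=2; stall // r0:2,r1:-5,r2:Mul1,r3:Add1,r4:4,r5:9
cycle 9: CDB Mul1=-20; issue MUL r5<-Mul1 // r0:2,r1:-5,r2:-20,r3:Add1,r4:4,r5:Mul1
cycle 10: CDB Mul2=16; issue MUL r3<-Mul2 // r0:2,r1:-5,r2:-20,r3:Mul2,r4:4,r5:Mul1
cycle 11: issue SUB r4<-Add2 // r0:2,r1:-5,r2:-20,r3:Mul2,r4:Add2,r5:Mul1
cycle 12: CDB Add1=-22; stall // r0:2,r1:-5,r2:-20,r3:Mul2,r4:Add2,r5:Mul1
cycle 13: stall // r0:2,r1:-5,r2:-20,r3:Mul2,r4:Add2,r5:Mul1
cycle 14: CDB Add2=24; stall // r0:2,r1:-5,r2:-20,r3:Mul2,r4:24,r5:Mul1
cycle 15: CDB Mul1=81; issue MUL r0<-Mul1 // r0:Mul1,r1:-5,r2:-20,r3:Mul2,r4:24,r5:81
cycle 16: CDB Mul2=100 // r0:Mul1,r1:-5,r2:-20,r3:100,r4:24,r5:81
cycle 17: - // r0:Mul1,r1:-5,r2:-20,r3:100,r4:24,r5:81
cycle 18: - // r0:Mul1,r1:-5,r2:-20,r3:100,r4:24,r5:81
cycle 19: - // r0:Mul1,r1:-5,r2:-20,r3:100,r4:24,r5:81
cycle 20: - // r0:Mul1,r1:-5,r2:-20,r3:100,r4:24,r5:81

STATUS = TAG Mul1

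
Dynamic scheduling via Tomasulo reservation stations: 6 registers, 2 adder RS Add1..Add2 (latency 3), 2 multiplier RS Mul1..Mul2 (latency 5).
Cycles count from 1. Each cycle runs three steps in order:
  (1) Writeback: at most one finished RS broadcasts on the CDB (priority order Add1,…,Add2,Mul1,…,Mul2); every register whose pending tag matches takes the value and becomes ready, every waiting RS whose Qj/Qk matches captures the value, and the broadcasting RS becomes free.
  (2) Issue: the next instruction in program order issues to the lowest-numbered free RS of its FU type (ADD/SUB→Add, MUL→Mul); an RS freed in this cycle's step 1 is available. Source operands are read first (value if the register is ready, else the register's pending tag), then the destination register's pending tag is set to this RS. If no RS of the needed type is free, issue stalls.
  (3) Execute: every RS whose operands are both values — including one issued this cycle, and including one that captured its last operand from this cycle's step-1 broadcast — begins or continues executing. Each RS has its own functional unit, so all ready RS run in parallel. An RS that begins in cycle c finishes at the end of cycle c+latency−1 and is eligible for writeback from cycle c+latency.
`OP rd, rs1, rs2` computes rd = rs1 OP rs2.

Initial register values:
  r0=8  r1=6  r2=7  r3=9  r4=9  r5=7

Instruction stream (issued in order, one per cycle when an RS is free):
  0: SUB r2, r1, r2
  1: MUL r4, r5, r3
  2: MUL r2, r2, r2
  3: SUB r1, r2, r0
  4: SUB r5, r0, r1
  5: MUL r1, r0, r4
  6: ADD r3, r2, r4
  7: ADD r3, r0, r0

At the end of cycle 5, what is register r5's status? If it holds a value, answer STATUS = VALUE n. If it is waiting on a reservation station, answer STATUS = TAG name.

cycle 1: issue SUB r2<-Add1 // r0:8,r1:6,r2:Add1,r3:9,r4:9,r5:7
cycle 2: issue MUL r4<-Mul1 // r0:8,r1:6,r2:Add1,r3:9,r4:Mul1,r5:7
cycle 3: issue MUL r2<-Mul2 // r0:8,r1:6,r2:Mul2,r3:9,r4:Mul1,r5:7
cycle 4: CDB Add1=-1; issue SUB r1<-Add1 // r0:8,r1:Add1,r2:Mul2,r3:9,r4:Mul1,r5:7
cycle 5: issue SUB r5<-Add2 // r0:8,r1:Add1,r2:Mul2,r3:9,r4:Mul1,r5:Add2

STATUS = TAG Add2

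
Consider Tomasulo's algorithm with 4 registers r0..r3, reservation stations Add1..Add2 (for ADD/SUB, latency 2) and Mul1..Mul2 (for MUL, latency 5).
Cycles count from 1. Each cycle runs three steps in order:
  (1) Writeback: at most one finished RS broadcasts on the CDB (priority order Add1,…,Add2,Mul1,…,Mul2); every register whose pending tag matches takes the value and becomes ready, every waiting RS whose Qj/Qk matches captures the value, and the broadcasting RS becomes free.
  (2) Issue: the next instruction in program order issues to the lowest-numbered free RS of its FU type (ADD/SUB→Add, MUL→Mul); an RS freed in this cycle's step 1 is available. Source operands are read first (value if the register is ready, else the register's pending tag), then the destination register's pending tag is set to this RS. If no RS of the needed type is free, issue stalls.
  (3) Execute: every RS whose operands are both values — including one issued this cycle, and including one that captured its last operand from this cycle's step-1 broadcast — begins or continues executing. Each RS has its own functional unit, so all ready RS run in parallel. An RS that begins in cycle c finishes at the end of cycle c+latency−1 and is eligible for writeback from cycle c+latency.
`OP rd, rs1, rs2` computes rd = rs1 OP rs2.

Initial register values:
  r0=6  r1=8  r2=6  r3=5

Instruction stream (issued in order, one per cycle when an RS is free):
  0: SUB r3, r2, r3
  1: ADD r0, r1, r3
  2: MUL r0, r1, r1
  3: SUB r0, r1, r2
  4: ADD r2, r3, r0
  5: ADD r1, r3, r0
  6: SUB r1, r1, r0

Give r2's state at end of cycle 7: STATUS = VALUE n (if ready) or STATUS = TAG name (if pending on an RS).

  c1: issue SUB r3<-Add1  regs: r0:6,r1:8,r2:6,r3:Add1
  c2: issue ADD r0<-Add2  regs: r0:Add2,r1:8,r2:6,r3:Add1
  c3: CDB Add1=1; issue MUL r0<-Mul1  regs: r0:Mul1,r1:8,r2:6,r3:1
  c4: issue SUB r0<-Add1  regs: r0:Add1,r1:8,r2:6,r3:1
  c5: CDB Add2=9; issue ADD r2<-Add2  regs: r0:Add1,r1:8,r2:Add2,r3:1
  c6: CDB Add1=2; issue ADD r1<-Add1  regs: r0:2,r1:Add1,r2:Add2,r3:1
  c7: stall  regs: r0:2,r1:Add1,r2:Add2,r3:1

STATUS = TAG Add2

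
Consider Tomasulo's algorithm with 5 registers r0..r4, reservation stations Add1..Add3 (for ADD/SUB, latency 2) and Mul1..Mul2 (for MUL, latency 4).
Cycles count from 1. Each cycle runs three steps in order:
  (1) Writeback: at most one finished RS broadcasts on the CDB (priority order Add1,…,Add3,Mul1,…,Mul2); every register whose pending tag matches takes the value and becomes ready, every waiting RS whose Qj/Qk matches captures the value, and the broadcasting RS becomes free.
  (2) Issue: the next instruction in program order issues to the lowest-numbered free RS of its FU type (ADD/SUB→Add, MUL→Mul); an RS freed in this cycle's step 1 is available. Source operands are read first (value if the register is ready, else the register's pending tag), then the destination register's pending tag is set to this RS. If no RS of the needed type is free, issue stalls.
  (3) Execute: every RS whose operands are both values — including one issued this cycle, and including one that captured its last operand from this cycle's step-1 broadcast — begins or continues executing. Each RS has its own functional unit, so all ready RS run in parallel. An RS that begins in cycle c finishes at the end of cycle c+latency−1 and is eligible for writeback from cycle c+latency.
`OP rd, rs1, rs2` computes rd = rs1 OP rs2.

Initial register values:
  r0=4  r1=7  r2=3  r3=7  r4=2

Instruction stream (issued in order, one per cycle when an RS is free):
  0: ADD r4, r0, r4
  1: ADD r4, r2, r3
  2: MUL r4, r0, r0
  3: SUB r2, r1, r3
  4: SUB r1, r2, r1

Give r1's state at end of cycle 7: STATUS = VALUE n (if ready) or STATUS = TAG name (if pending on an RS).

  c1: issue ADD r4<-Add1  regs: r0:4,r1:7,r2:3,r3:7,r4:Add1
  c2: issue ADD r4<-Add2  regs: r0:4,r1:7,r2:3,r3:7,r4:Add2
  c3: CDB Add1=6; issue MUL r4<-Mul1  regs: r0:4,r1:7,r2:3,r3:7,r4:Mul1
  c4: CDB Add2=10; issue SUB r2<-Add1  regs: r0:4,r1:7,r2:Add1,r3:7,r4:Mul1
  c5: issue SUB r1<-Add2  regs: r0:4,r1:Add2,r2:Add1,r3:7,r4:Mul1
  c6: CDB Add1=0  regs: r0:4,r1:Add2,r2:0,r3:7,r4:Mul1
  c7: CDB Mul1=16  regs: r0:4,r1:Add2,r2:0,r3:7,r4:16

STATUS = TAG Add2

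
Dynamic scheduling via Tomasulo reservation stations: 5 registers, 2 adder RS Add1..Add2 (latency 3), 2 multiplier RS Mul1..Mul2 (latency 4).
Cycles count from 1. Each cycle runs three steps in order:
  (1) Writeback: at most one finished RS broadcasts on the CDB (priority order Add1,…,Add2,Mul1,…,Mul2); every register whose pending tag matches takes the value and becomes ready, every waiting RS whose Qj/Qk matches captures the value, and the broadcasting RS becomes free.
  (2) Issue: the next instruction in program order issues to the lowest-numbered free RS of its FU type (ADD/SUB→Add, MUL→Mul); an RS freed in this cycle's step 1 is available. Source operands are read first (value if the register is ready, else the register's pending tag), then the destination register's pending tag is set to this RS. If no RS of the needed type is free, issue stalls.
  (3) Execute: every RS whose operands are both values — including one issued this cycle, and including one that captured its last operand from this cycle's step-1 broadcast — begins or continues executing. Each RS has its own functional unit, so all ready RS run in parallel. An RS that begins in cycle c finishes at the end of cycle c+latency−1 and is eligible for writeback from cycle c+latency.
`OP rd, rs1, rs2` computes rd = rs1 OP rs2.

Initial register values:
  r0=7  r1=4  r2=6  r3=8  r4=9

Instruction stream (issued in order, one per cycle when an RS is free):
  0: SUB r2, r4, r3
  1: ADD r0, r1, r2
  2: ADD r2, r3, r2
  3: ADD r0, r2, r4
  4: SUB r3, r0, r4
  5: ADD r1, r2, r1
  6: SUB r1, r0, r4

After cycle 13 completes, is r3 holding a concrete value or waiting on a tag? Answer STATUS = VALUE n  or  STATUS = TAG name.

STATUS = TAG Add2

cycle 1: issue SUB r2<-Add1 // r0:7,r1:4,r2:Add1,r3:8,r4:9
cycle 2: issue ADD r0<-Add2 // r0:Add2,r1:4,r2:Add1,r3:8,r4:9
cycle 3: stall // r0:Add2,r1:4,r2:Add1,r3:8,r4:9
cycle 4: CDB Add1=1; issue ADD r2<-Add1 // r0:Add2,r1:4,r2:Add1,r3:8,r4:9
cycle 5: stall // r0:Add2,r1:4,r2:Add1,r3:8,r4:9
cycle 6: stall // r0:Add2,r1:4,r2:Add1,r3:8,r4:9
cycle 7: CDB Add1=9; issue ADD r0<-Add1 // r0:Add1,r1:4,r2:9,r3:8,r4:9
cycle 8: CDB Add2=5; issue SUB r3<-Add2 // r0:Add1,r1:4,r2:9,r3:Add2,r4:9
cycle 9: stall // r0:Add1,r1:4,r2:9,r3:Add2,r4:9
cycle 10: CDB Add1=18; issue ADD r1<-Add1 // r0:18,r1:Add1,r2:9,r3:Add2,r4:9
cycle 11: stall // r0:18,r1:Add1,r2:9,r3:Add2,r4:9
cycle 12: stall // r0:18,r1:Add1,r2:9,r3:Add2,r4:9
cycle 13: CDB Add1=13; issue SUB r1<-Add1 // r0:18,r1:Add1,r2:9,r3:Add2,r4:9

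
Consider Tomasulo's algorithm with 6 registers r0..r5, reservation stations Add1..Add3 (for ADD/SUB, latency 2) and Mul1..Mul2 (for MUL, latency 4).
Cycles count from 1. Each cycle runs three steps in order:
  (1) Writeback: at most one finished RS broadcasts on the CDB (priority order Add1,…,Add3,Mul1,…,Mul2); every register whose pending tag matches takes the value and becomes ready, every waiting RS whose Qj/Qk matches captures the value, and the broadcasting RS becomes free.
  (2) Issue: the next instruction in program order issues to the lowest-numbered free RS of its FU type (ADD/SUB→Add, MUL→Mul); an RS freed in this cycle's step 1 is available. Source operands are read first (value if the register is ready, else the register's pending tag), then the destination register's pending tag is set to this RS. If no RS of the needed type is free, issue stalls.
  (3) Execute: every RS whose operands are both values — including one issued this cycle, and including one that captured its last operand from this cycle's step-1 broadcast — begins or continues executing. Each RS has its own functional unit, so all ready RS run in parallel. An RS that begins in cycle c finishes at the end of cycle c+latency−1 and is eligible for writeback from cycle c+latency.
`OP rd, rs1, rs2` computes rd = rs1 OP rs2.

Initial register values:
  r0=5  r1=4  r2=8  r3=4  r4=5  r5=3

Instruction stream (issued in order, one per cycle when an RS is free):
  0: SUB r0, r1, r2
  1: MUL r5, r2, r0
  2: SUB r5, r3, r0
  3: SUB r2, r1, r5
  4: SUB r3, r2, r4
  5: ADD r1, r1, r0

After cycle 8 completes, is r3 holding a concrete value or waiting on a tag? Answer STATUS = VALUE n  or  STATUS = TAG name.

  c1: issue SUB r0<-Add1  regs: r0:Add1,r1:4,r2:8,r3:4,r4:5,r5:3
  c2: issue MUL r5<-Mul1  regs: r0:Add1,r1:4,r2:8,r3:4,r4:5,r5:Mul1
  c3: CDB Add1=-4; issue SUB r5<-Add1  regs: r0:-4,r1:4,r2:8,r3:4,r4:5,r5:Add1
  c4: issue SUB r2<-Add2  regs: r0:-4,r1:4,r2:Add2,r3:4,r4:5,r5:Add1
  c5: CDB Add1=8; issue SUB r3<-Add1  regs: r0:-4,r1:4,r2:Add2,r3:Add1,r4:5,r5:8
  c6: issue ADD r1<-Add3  regs: r0:-4,r1:Add3,r2:Add2,r3:Add1,r4:5,r5:8
  c7: CDB Add2=-4  regs: r0:-4,r1:Add3,r2:-4,r3:Add1,r4:5,r5:8
  c8: CDB Add3=0  regs: r0:-4,r1:0,r2:-4,r3:Add1,r4:5,r5:8

STATUS = TAG Add1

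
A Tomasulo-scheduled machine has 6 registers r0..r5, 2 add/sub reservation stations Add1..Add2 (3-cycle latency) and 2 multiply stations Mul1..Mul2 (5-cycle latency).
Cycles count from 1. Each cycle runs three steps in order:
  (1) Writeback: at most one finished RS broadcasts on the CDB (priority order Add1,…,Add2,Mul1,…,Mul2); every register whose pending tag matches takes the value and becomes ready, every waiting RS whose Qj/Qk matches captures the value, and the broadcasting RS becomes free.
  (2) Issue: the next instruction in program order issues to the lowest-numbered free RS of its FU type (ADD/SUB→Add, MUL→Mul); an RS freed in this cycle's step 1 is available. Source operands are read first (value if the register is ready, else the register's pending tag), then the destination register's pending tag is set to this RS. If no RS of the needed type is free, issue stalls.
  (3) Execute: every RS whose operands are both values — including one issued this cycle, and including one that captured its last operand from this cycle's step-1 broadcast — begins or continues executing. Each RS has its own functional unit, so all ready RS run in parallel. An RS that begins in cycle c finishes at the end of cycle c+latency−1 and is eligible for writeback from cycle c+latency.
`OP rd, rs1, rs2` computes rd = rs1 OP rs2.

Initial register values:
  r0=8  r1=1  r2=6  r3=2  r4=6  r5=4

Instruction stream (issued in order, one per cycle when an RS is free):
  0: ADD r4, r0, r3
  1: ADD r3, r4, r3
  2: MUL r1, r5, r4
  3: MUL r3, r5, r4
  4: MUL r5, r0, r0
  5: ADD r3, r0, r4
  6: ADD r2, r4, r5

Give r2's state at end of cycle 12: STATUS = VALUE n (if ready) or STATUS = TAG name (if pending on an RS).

c1: issue ADD r4<-Add1 | r0:8,r1:1,r2:6,r3:2,r4:Add1,r5:4
c2: issue ADD r3<-Add2 | r0:8,r1:1,r2:6,r3:Add2,r4:Add1,r5:4
c3: issue MUL r1<-Mul1 | r0:8,r1:Mul1,r2:6,r3:Add2,r4:Add1,r5:4
c4: CDB Add1=10; issue MUL r3<-Mul2 | r0:8,r1:Mul1,r2:6,r3:Mul2,r4:10,r5:4
c5: stall | r0:8,r1:Mul1,r2:6,r3:Mul2,r4:10,r5:4
c6: stall | r0:8,r1:Mul1,r2:6,r3:Mul2,r4:10,r5:4
c7: CDB Add2=12; stall | r0:8,r1:Mul1,r2:6,r3:Mul2,r4:10,r5:4
c8: stall | r0:8,r1:Mul1,r2:6,r3:Mul2,r4:10,r5:4
c9: CDB Mul1=40; issue MUL r5<-Mul1 | r0:8,r1:40,r2:6,r3:Mul2,r4:10,r5:Mul1
c10: CDB Mul2=40; issue ADD r3<-Add1 | r0:8,r1:40,r2:6,r3:Add1,r4:10,r5:Mul1
c11: issue ADD r2<-Add2 | r0:8,r1:40,r2:Add2,r3:Add1,r4:10,r5:Mul1
c12: - | r0:8,r1:40,r2:Add2,r3:Add1,r4:10,r5:Mul1

STATUS = TAG Add2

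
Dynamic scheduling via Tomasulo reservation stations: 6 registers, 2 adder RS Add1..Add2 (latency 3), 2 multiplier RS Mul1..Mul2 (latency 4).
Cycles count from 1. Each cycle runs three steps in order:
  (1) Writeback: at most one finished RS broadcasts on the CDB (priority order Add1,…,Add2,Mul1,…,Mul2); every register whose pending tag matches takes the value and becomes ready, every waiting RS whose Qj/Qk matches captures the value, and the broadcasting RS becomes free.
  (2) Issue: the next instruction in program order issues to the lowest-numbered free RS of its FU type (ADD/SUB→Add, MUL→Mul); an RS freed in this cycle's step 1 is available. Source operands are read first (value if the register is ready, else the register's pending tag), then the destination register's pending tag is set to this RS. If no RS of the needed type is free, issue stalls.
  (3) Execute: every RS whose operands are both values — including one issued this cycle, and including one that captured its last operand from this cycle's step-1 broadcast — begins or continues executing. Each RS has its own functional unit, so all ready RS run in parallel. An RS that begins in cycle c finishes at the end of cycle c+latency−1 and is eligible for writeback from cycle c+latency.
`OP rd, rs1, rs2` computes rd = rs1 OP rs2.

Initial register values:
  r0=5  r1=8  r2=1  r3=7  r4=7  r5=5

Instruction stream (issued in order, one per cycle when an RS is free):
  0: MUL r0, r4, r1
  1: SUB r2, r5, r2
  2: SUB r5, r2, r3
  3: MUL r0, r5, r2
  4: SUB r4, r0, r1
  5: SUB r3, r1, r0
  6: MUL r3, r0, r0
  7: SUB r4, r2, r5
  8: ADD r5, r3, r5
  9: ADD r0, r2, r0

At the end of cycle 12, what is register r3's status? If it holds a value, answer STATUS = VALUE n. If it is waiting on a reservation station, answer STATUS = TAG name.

c1: issue MUL r0<-Mul1 | r0:Mul1,r1:8,r2:1,r3:7,r4:7,r5:5
c2: issue SUB r2<-Add1 | r0:Mul1,r1:8,r2:Add1,r3:7,r4:7,r5:5
c3: issue SUB r5<-Add2 | r0:Mul1,r1:8,r2:Add1,r3:7,r4:7,r5:Add2
c4: issue MUL r0<-Mul2 | r0:Mul2,r1:8,r2:Add1,r3:7,r4:7,r5:Add2
c5: CDB Add1=4; issue SUB r4<-Add1 | r0:Mul2,r1:8,r2:4,r3:7,r4:Add1,r5:Add2
c6: CDB Mul1=56; stall | r0:Mul2,r1:8,r2:4,r3:7,r4:Add1,r5:Add2
c7: stall | r0:Mul2,r1:8,r2:4,r3:7,r4:Add1,r5:Add2
c8: CDB Add2=-3; issue SUB r3<-Add2 | r0:Mul2,r1:8,r2:4,r3:Add2,r4:Add1,r5:-3
c9: issue MUL r3<-Mul1 | r0:Mul2,r1:8,r2:4,r3:Mul1,r4:Add1,r5:-3
c10: stall | r0:Mul2,r1:8,r2:4,r3:Mul1,r4:Add1,r5:-3
c11: stall | r0:Mul2,r1:8,r2:4,r3:Mul1,r4:Add1,r5:-3
c12: CDB Mul2=-12; stall | r0:-12,r1:8,r2:4,r3:Mul1,r4:Add1,r5:-3

STATUS = TAG Mul1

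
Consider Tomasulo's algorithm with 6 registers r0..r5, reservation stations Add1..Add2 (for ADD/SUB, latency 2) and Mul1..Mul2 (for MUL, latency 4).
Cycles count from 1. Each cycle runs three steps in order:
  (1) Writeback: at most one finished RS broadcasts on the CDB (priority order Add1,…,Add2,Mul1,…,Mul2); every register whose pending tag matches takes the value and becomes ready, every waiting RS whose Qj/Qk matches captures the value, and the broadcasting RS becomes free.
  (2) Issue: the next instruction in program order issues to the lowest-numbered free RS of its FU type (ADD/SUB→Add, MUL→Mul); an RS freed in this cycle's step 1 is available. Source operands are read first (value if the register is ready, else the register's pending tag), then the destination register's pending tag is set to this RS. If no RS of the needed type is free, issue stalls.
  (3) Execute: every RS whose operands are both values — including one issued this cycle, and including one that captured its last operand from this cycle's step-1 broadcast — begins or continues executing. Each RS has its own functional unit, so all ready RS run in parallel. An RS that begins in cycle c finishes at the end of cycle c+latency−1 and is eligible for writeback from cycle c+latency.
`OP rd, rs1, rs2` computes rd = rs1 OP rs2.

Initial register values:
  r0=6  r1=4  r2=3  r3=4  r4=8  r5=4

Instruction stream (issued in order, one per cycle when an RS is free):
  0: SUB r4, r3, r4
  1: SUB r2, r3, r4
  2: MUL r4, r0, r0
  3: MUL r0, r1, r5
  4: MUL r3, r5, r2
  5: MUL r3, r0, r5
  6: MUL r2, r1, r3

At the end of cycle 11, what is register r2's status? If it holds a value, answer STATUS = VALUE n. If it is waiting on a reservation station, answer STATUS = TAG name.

STATUS = TAG Mul1

cycle 1: issue SUB r4<-Add1 // r0:6,r1:4,r2:3,r3:4,r4:Add1,r5:4
cycle 2: issue SUB r2<-Add2 // r0:6,r1:4,r2:Add2,r3:4,r4:Add1,r5:4
cycle 3: CDB Add1=-4; issue MUL r4<-Mul1 // r0:6,r1:4,r2:Add2,r3:4,r4:Mul1,r5:4
cycle 4: issue MUL r0<-Mul2 // r0:Mul2,r1:4,r2:Add2,r3:4,r4:Mul1,r5:4
cycle 5: CDB Add2=8; stall // r0:Mul2,r1:4,r2:8,r3:4,r4:Mul1,r5:4
cycle 6: stall // r0:Mul2,r1:4,r2:8,r3:4,r4:Mul1,r5:4
cycle 7: CDB Mul1=36; issue MUL r3<-Mul1 // r0:Mul2,r1:4,r2:8,r3:Mul1,r4:36,r5:4
cycle 8: CDB Mul2=16; issue MUL r3<-Mul2 // r0:16,r1:4,r2:8,r3:Mul2,r4:36,r5:4
cycle 9: stall // r0:16,r1:4,r2:8,r3:Mul2,r4:36,r5:4
cycle 10: stall // r0:16,r1:4,r2:8,r3:Mul2,r4:36,r5:4
cycle 11: CDB Mul1=32; issue MUL r2<-Mul1 // r0:16,r1:4,r2:Mul1,r3:Mul2,r4:36,r5:4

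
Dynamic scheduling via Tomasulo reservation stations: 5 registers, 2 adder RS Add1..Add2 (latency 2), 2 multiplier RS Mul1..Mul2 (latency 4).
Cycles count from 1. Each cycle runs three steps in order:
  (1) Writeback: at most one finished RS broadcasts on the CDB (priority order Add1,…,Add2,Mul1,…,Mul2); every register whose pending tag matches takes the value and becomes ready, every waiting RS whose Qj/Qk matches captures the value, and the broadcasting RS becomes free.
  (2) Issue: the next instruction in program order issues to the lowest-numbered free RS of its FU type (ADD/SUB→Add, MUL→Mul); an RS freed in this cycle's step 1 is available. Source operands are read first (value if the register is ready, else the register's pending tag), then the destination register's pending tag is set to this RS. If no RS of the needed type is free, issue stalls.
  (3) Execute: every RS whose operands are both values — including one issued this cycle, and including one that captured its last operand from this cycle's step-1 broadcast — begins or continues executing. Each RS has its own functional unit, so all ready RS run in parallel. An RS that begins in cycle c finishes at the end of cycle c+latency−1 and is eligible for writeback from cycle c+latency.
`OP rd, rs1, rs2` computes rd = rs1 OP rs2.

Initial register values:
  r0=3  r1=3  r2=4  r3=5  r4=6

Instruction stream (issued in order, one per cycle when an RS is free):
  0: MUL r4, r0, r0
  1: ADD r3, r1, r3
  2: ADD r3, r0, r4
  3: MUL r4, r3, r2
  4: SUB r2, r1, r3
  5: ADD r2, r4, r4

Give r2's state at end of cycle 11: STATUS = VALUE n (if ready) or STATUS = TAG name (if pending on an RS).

cycle 1: issue MUL r4<-Mul1 // r0:3,r1:3,r2:4,r3:5,r4:Mul1
cycle 2: issue ADD r3<-Add1 // r0:3,r1:3,r2:4,r3:Add1,r4:Mul1
cycle 3: issue ADD r3<-Add2 // r0:3,r1:3,r2:4,r3:Add2,r4:Mul1
cycle 4: CDB Add1=8; issue MUL r4<-Mul2 // r0:3,r1:3,r2:4,r3:Add2,r4:Mul2
cycle 5: CDB Mul1=9; issue SUB r2<-Add1 // r0:3,r1:3,r2:Add1,r3:Add2,r4:Mul2
cycle 6: stall // r0:3,r1:3,r2:Add1,r3:Add2,r4:Mul2
cycle 7: CDB Add2=12; issue ADD r2<-Add2 // r0:3,r1:3,r2:Add2,r3:12,r4:Mul2
cycle 8: - // r0:3,r1:3,r2:Add2,r3:12,r4:Mul2
cycle 9: CDB Add1=-9 // r0:3,r1:3,r2:Add2,r3:12,r4:Mul2
cycle 10: - // r0:3,r1:3,r2:Add2,r3:12,r4:Mul2
cycle 11: CDB Mul2=48 // r0:3,r1:3,r2:Add2,r3:12,r4:48

STATUS = TAG Add2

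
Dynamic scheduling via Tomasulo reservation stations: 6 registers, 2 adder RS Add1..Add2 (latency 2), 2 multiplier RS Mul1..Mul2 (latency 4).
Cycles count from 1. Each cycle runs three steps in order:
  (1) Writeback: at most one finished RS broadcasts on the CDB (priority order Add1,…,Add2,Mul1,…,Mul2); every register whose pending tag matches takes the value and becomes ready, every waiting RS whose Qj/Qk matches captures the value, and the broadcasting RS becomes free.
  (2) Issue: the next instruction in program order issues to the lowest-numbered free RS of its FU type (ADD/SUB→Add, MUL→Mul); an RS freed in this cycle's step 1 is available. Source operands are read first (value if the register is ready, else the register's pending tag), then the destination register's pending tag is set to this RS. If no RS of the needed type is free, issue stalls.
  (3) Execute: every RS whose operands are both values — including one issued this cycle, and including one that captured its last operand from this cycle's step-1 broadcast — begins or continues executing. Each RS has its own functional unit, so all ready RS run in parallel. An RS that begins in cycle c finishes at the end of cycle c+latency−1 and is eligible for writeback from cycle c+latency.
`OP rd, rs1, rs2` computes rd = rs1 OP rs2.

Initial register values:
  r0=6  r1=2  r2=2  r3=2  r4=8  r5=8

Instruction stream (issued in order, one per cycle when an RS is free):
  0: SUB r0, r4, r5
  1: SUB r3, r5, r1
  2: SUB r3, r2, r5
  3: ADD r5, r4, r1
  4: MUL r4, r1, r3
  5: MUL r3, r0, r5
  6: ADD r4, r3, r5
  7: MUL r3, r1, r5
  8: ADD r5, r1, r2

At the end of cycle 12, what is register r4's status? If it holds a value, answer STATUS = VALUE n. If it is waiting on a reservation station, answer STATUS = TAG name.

STATUS = VALUE 10

  c1: issue SUB r0<-Add1  regs: r0:Add1,r1:2,r2:2,r3:2,r4:8,r5:8
  c2: issue SUB r3<-Add2  regs: r0:Add1,r1:2,r2:2,r3:Add2,r4:8,r5:8
  c3: CDB Add1=0; issue SUB r3<-Add1  regs: r0:0,r1:2,r2:2,r3:Add1,r4:8,r5:8
  c4: CDB Add2=6; issue ADD r5<-Add2  regs: r0:0,r1:2,r2:2,r3:Add1,r4:8,r5:Add2
  c5: CDB Add1=-6; issue MUL r4<-Mul1  regs: r0:0,r1:2,r2:2,r3:-6,r4:Mul1,r5:Add2
  c6: CDB Add2=10; issue MUL r3<-Mul2  regs: r0:0,r1:2,r2:2,r3:Mul2,r4:Mul1,r5:10
  c7: issue ADD r4<-Add1  regs: r0:0,r1:2,r2:2,r3:Mul2,r4:Add1,r5:10
  c8: stall  regs: r0:0,r1:2,r2:2,r3:Mul2,r4:Add1,r5:10
  c9: CDB Mul1=-12; issue MUL r3<-Mul1  regs: r0:0,r1:2,r2:2,r3:Mul1,r4:Add1,r5:10
  c10: CDB Mul2=0; issue ADD r5<-Add2  regs: r0:0,r1:2,r2:2,r3:Mul1,r4:Add1,r5:Add2
  c11: -  regs: r0:0,r1:2,r2:2,r3:Mul1,r4:Add1,r5:Add2
  c12: CDB Add1=10  regs: r0:0,r1:2,r2:2,r3:Mul1,r4:10,r5:Add2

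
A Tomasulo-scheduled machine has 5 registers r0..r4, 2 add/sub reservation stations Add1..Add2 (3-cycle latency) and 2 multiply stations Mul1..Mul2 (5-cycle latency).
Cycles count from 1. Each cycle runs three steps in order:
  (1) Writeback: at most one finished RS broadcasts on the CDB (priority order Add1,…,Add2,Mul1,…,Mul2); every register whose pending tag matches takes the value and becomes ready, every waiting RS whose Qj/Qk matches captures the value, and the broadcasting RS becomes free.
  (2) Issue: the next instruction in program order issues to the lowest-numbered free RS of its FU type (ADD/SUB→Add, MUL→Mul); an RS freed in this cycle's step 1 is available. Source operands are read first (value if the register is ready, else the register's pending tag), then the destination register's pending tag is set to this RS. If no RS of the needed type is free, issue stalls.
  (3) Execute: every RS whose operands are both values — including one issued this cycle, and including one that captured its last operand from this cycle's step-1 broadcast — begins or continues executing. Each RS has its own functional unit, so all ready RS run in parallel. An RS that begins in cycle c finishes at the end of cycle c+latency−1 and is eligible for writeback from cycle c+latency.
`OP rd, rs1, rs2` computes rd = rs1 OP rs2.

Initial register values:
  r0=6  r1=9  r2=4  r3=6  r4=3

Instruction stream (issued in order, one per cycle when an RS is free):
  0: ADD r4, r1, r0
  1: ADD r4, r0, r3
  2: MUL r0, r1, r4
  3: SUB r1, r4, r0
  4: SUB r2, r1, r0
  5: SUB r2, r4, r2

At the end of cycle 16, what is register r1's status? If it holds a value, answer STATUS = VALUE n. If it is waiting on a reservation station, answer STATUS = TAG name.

c1: issue ADD r4<-Add1 | r0:6,r1:9,r2:4,r3:6,r4:Add1
c2: issue ADD r4<-Add2 | r0:6,r1:9,r2:4,r3:6,r4:Add2
c3: issue MUL r0<-Mul1 | r0:Mul1,r1:9,r2:4,r3:6,r4:Add2
c4: CDB Add1=15; issue SUB r1<-Add1 | r0:Mul1,r1:Add1,r2:4,r3:6,r4:Add2
c5: CDB Add2=12; issue SUB r2<-Add2 | r0:Mul1,r1:Add1,r2:Add2,r3:6,r4:12
c6: stall | r0:Mul1,r1:Add1,r2:Add2,r3:6,r4:12
c7: stall | r0:Mul1,r1:Add1,r2:Add2,r3:6,r4:12
c8: stall | r0:Mul1,r1:Add1,r2:Add2,r3:6,r4:12
c9: stall | r0:Mul1,r1:Add1,r2:Add2,r3:6,r4:12
c10: CDB Mul1=108; stall | r0:108,r1:Add1,r2:Add2,r3:6,r4:12
c11: stall | r0:108,r1:Add1,r2:Add2,r3:6,r4:12
c12: stall | r0:108,r1:Add1,r2:Add2,r3:6,r4:12
c13: CDB Add1=-96; issue SUB r2<-Add1 | r0:108,r1:-96,r2:Add1,r3:6,r4:12
c14: - | r0:108,r1:-96,r2:Add1,r3:6,r4:12
c15: - | r0:108,r1:-96,r2:Add1,r3:6,r4:12
c16: CDB Add2=-204 | r0:108,r1:-96,r2:Add1,r3:6,r4:12

STATUS = VALUE -96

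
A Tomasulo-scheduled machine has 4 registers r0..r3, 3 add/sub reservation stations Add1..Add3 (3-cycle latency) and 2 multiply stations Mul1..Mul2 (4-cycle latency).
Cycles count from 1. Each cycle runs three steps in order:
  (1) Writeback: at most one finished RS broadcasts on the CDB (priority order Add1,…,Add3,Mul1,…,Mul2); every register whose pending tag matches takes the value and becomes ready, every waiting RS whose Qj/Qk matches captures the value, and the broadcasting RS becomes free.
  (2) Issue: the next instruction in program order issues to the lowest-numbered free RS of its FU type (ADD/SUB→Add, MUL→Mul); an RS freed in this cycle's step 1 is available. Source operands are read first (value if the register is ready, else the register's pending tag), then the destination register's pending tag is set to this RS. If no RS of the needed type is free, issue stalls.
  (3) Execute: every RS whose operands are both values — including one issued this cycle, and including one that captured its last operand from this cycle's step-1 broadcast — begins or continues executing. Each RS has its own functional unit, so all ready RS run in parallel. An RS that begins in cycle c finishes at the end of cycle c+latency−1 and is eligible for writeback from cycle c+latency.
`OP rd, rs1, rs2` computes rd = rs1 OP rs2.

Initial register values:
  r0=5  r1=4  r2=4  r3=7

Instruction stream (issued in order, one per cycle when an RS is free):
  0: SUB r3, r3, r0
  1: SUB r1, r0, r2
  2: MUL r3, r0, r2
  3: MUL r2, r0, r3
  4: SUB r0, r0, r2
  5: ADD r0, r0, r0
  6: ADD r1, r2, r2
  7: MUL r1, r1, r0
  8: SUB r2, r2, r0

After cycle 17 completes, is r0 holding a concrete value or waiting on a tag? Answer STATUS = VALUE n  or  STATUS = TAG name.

STATUS = VALUE -190

c1: issue SUB r3<-Add1 | r0:5,r1:4,r2:4,r3:Add1
c2: issue SUB r1<-Add2 | r0:5,r1:Add2,r2:4,r3:Add1
c3: issue MUL r3<-Mul1 | r0:5,r1:Add2,r2:4,r3:Mul1
c4: CDB Add1=2; issue MUL r2<-Mul2 | r0:5,r1:Add2,r2:Mul2,r3:Mul1
c5: CDB Add2=1; issue SUB r0<-Add1 | r0:Add1,r1:1,r2:Mul2,r3:Mul1
c6: issue ADD r0<-Add2 | r0:Add2,r1:1,r2:Mul2,r3:Mul1
c7: CDB Mul1=20; issue ADD r1<-Add3 | r0:Add2,r1:Add3,r2:Mul2,r3:20
c8: issue MUL r1<-Mul1 | r0:Add2,r1:Mul1,r2:Mul2,r3:20
c9: stall | r0:Add2,r1:Mul1,r2:Mul2,r3:20
c10: stall | r0:Add2,r1:Mul1,r2:Mul2,r3:20
c11: CDB Mul2=100; stall | r0:Add2,r1:Mul1,r2:100,r3:20
c12: stall | r0:Add2,r1:Mul1,r2:100,r3:20
c13: stall | r0:Add2,r1:Mul1,r2:100,r3:20
c14: CDB Add1=-95; issue SUB r2<-Add1 | r0:Add2,r1:Mul1,r2:Add1,r3:20
c15: CDB Add3=200 | r0:Add2,r1:Mul1,r2:Add1,r3:20
c16: - | r0:Add2,r1:Mul1,r2:Add1,r3:20
c17: CDB Add2=-190 | r0:-190,r1:Mul1,r2:Add1,r3:20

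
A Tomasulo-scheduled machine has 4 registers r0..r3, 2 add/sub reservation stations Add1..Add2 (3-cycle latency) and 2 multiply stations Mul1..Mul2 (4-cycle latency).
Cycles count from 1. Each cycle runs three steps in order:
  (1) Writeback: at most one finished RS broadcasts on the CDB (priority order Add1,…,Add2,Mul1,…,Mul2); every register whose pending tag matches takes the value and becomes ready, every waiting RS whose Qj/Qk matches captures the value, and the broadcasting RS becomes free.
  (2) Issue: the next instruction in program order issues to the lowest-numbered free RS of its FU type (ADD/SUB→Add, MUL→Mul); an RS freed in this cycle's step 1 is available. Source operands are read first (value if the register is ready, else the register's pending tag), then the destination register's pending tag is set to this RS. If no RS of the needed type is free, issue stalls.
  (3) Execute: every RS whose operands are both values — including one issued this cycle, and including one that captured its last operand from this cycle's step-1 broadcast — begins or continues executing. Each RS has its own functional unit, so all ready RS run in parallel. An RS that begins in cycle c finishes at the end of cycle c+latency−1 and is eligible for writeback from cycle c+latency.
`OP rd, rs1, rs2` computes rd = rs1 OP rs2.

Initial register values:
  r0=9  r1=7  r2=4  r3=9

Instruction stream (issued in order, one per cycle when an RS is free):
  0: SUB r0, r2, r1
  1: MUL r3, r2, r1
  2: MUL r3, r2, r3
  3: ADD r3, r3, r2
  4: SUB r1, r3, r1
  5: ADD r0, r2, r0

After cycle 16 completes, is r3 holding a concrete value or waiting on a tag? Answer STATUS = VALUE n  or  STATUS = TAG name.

STATUS = VALUE 116

cycle 1: issue SUB r0<-Add1 // r0:Add1,r1:7,r2:4,r3:9
cycle 2: issue MUL r3<-Mul1 // r0:Add1,r1:7,r2:4,r3:Mul1
cycle 3: issue MUL r3<-Mul2 // r0:Add1,r1:7,r2:4,r3:Mul2
cycle 4: CDB Add1=-3; issue ADD r3<-Add1 // r0:-3,r1:7,r2:4,r3:Add1
cycle 5: issue SUB r1<-Add2 // r0:-3,r1:Add2,r2:4,r3:Add1
cycle 6: CDB Mul1=28; stall // r0:-3,r1:Add2,r2:4,r3:Add1
cycle 7: stall // r0:-3,r1:Add2,r2:4,r3:Add1
cycle 8: stall // r0:-3,r1:Add2,r2:4,r3:Add1
cycle 9: stall // r0:-3,r1:Add2,r2:4,r3:Add1
cycle 10: CDB Mul2=112; stall // r0:-3,r1:Add2,r2:4,r3:Add1
cycle 11: stall // r0:-3,r1:Add2,r2:4,r3:Add1
cycle 12: stall // r0:-3,r1:Add2,r2:4,r3:Add1
cycle 13: CDB Add1=116; issue ADD r0<-Add1 // r0:Add1,r1:Add2,r2:4,r3:116
cycle 14: - // r0:Add1,r1:Add2,r2:4,r3:116
cycle 15: - // r0:Add1,r1:Add2,r2:4,r3:116
cycle 16: CDB Add1=1 // r0:1,r1:Add2,r2:4,r3:116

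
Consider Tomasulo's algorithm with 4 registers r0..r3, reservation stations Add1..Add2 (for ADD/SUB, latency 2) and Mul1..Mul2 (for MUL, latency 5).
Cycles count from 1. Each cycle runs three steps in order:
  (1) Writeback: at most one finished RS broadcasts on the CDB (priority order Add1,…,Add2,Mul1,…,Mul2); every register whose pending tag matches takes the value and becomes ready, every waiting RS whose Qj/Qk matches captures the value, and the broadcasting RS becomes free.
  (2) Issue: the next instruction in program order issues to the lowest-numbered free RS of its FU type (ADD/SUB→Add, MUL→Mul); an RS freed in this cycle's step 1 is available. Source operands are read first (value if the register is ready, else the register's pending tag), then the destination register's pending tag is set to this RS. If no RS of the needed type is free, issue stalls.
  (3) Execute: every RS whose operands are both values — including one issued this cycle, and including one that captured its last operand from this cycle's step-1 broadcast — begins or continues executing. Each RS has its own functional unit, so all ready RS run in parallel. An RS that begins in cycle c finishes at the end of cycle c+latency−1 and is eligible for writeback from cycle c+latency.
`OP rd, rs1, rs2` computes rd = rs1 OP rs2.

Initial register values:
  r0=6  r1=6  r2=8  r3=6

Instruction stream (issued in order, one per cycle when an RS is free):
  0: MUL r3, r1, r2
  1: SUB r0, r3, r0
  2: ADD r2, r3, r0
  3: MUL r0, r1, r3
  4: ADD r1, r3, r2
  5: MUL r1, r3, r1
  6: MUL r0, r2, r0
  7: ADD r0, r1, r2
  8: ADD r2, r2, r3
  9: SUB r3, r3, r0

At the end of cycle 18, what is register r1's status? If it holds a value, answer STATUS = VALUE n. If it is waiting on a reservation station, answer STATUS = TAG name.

  c1: issue MUL r3<-Mul1  regs: r0:6,r1:6,r2:8,r3:Mul1
  c2: issue SUB r0<-Add1  regs: r0:Add1,r1:6,r2:8,r3:Mul1
  c3: issue ADD r2<-Add2  regs: r0:Add1,r1:6,r2:Add2,r3:Mul1
  c4: issue MUL r0<-Mul2  regs: r0:Mul2,r1:6,r2:Add2,r3:Mul1
  c5: stall  regs: r0:Mul2,r1:6,r2:Add2,r3:Mul1
  c6: CDB Mul1=48; stall  regs: r0:Mul2,r1:6,r2:Add2,r3:48
  c7: stall  regs: r0:Mul2,r1:6,r2:Add2,r3:48
  c8: CDB Add1=42; issue ADD r1<-Add1  regs: r0:Mul2,r1:Add1,r2:Add2,r3:48
  c9: issue MUL r1<-Mul1  regs: r0:Mul2,r1:Mul1,r2:Add2,r3:48
  c10: CDB Add2=90; stall  regs: r0:Mul2,r1:Mul1,r2:90,r3:48
  c11: CDB Mul2=288; issue MUL r0<-Mul2  regs: r0:Mul2,r1:Mul1,r2:90,r3:48
  c12: CDB Add1=138; issue ADD r0<-Add1  regs: r0:Add1,r1:Mul1,r2:90,r3:48
  c13: issue ADD r2<-Add2  regs: r0:Add1,r1:Mul1,r2:Add2,r3:48
  c14: stall  regs: r0:Add1,r1:Mul1,r2:Add2,r3:48
  c15: CDB Add2=138; issue SUB r3<-Add2  regs: r0:Add1,r1:Mul1,r2:138,r3:Add2
  c16: CDB Mul2=25920  regs: r0:Add1,r1:Mul1,r2:138,r3:Add2
  c17: CDB Mul1=6624  regs: r0:Add1,r1:6624,r2:138,r3:Add2
  c18: -  regs: r0:Add1,r1:6624,r2:138,r3:Add2

STATUS = VALUE 6624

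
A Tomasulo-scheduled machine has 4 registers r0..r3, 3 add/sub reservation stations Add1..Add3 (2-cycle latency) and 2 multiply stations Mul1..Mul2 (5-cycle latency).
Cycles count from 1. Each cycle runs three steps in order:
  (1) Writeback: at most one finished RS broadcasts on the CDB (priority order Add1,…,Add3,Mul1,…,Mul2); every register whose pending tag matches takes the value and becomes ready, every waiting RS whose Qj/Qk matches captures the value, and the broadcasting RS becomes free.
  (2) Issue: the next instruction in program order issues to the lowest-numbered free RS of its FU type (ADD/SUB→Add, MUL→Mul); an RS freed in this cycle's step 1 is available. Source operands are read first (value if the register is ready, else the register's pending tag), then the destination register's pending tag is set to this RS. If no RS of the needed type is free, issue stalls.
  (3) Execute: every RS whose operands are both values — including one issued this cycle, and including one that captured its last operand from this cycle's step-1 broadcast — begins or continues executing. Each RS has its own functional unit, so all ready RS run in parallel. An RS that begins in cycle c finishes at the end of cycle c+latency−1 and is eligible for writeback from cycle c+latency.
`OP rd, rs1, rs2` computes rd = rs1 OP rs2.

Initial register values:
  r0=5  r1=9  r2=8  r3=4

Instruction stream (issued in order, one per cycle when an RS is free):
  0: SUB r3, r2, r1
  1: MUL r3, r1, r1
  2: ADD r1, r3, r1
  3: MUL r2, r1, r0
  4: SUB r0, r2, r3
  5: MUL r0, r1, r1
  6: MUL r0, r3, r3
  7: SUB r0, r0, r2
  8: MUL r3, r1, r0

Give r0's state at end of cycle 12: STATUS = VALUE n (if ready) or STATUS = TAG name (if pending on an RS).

STATUS = TAG Mul1

cycle 1: issue SUB r3<-Add1 // r0:5,r1:9,r2:8,r3:Add1
cycle 2: issue MUL r3<-Mul1 // r0:5,r1:9,r2:8,r3:Mul1
cycle 3: CDB Add1=-1; issue ADD r1<-Add1 // r0:5,r1:Add1,r2:8,r3:Mul1
cycle 4: issue MUL r2<-Mul2 // r0:5,r1:Add1,r2:Mul2,r3:Mul1
cycle 5: issue SUB r0<-Add2 // r0:Add2,r1:Add1,r2:Mul2,r3:Mul1
cycle 6: stall // r0:Add2,r1:Add1,r2:Mul2,r3:Mul1
cycle 7: CDB Mul1=81; issue MUL r0<-Mul1 // r0:Mul1,r1:Add1,r2:Mul2,r3:81
cycle 8: stall // r0:Mul1,r1:Add1,r2:Mul2,r3:81
cycle 9: CDB Add1=90; stall // r0:Mul1,r1:90,r2:Mul2,r3:81
cycle 10: stall // r0:Mul1,r1:90,r2:Mul2,r3:81
cycle 11: stall // r0:Mul1,r1:90,r2:Mul2,r3:81
cycle 12: stall // r0:Mul1,r1:90,r2:Mul2,r3:81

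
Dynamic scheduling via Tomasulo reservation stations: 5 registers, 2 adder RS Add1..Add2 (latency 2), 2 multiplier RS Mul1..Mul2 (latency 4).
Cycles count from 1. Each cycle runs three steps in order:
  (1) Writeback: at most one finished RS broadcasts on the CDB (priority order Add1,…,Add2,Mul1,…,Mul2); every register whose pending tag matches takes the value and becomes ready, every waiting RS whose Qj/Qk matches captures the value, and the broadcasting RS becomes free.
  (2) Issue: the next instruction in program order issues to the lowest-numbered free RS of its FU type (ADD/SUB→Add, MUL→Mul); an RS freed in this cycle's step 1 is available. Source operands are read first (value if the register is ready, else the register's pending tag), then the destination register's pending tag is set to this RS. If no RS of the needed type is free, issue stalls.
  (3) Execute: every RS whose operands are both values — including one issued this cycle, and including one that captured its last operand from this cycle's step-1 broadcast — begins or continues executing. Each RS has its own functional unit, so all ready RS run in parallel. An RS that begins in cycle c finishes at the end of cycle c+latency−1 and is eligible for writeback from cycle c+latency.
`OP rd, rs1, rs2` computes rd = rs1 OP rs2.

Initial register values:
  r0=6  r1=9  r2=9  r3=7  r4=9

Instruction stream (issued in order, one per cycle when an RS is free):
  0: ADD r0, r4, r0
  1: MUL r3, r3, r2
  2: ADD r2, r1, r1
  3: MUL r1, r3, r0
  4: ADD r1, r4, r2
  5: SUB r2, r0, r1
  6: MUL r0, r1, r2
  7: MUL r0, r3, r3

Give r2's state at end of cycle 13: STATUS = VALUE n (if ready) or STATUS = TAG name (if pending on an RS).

c1: issue ADD r0<-Add1 | r0:Add1,r1:9,r2:9,r3:7,r4:9
c2: issue MUL r3<-Mul1 | r0:Add1,r1:9,r2:9,r3:Mul1,r4:9
c3: CDB Add1=15; issue ADD r2<-Add1 | r0:15,r1:9,r2:Add1,r3:Mul1,r4:9
c4: issue MUL r1<-Mul2 | r0:15,r1:Mul2,r2:Add1,r3:Mul1,r4:9
c5: CDB Add1=18; issue ADD r1<-Add1 | r0:15,r1:Add1,r2:18,r3:Mul1,r4:9
c6: CDB Mul1=63; issue SUB r2<-Add2 | r0:15,r1:Add1,r2:Add2,r3:63,r4:9
c7: CDB Add1=27; issue MUL r0<-Mul1 | r0:Mul1,r1:27,r2:Add2,r3:63,r4:9
c8: stall | r0:Mul1,r1:27,r2:Add2,r3:63,r4:9
c9: CDB Add2=-12; stall | r0:Mul1,r1:27,r2:-12,r3:63,r4:9
c10: CDB Mul2=945; issue MUL r0<-Mul2 | r0:Mul2,r1:27,r2:-12,r3:63,r4:9
c11: - | r0:Mul2,r1:27,r2:-12,r3:63,r4:9
c12: - | r0:Mul2,r1:27,r2:-12,r3:63,r4:9
c13: CDB Mul1=-324 | r0:Mul2,r1:27,r2:-12,r3:63,r4:9

STATUS = VALUE -12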